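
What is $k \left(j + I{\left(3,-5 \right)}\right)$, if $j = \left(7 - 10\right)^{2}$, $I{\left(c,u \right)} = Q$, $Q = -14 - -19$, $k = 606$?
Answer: $8484$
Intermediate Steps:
$Q = 5$ ($Q = -14 + 19 = 5$)
$I{\left(c,u \right)} = 5$
$j = 9$ ($j = \left(-3\right)^{2} = 9$)
$k \left(j + I{\left(3,-5 \right)}\right) = 606 \left(9 + 5\right) = 606 \cdot 14 = 8484$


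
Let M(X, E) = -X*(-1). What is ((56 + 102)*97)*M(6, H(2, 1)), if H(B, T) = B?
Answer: 91956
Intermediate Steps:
M(X, E) = X
((56 + 102)*97)*M(6, H(2, 1)) = ((56 + 102)*97)*6 = (158*97)*6 = 15326*6 = 91956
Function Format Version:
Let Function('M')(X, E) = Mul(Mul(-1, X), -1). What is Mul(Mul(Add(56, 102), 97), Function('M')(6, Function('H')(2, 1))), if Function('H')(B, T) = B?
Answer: 91956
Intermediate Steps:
Function('M')(X, E) = X
Mul(Mul(Add(56, 102), 97), Function('M')(6, Function('H')(2, 1))) = Mul(Mul(Add(56, 102), 97), 6) = Mul(Mul(158, 97), 6) = Mul(15326, 6) = 91956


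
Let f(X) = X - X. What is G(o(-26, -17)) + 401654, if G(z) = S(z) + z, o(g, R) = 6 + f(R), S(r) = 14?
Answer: 401674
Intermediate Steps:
f(X) = 0
o(g, R) = 6 (o(g, R) = 6 + 0 = 6)
G(z) = 14 + z
G(o(-26, -17)) + 401654 = (14 + 6) + 401654 = 20 + 401654 = 401674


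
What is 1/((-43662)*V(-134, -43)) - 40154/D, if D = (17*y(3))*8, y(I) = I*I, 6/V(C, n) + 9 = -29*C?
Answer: -4299007/130986 ≈ -32.820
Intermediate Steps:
V(C, n) = 6/(-9 - 29*C)
y(I) = I**2
D = 1224 (D = (17*3**2)*8 = (17*9)*8 = 153*8 = 1224)
1/((-43662)*V(-134, -43)) - 40154/D = 1/((-43662)*((-6/(9 + 29*(-134))))) - 40154/1224 = -1/(43662*((-6/(9 - 3886)))) - 40154*1/1224 = -1/(43662*((-6/(-3877)))) - 1181/36 = -1/(43662*((-6*(-1/3877)))) - 1181/36 = -1/(43662*6/3877) - 1181/36 = -1/43662*3877/6 - 1181/36 = -3877/261972 - 1181/36 = -4299007/130986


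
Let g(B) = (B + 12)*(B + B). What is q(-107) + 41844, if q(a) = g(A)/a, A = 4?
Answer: 4477180/107 ≈ 41843.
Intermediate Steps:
g(B) = 2*B*(12 + B) (g(B) = (12 + B)*(2*B) = 2*B*(12 + B))
q(a) = 128/a (q(a) = (2*4*(12 + 4))/a = (2*4*16)/a = 128/a)
q(-107) + 41844 = 128/(-107) + 41844 = 128*(-1/107) + 41844 = -128/107 + 41844 = 4477180/107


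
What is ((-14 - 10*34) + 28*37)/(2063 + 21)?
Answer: 341/1042 ≈ 0.32726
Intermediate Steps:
((-14 - 10*34) + 28*37)/(2063 + 21) = ((-14 - 340) + 1036)/2084 = (-354 + 1036)*(1/2084) = 682*(1/2084) = 341/1042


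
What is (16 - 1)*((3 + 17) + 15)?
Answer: 525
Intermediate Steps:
(16 - 1)*((3 + 17) + 15) = 15*(20 + 15) = 15*35 = 525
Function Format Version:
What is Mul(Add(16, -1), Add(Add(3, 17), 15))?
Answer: 525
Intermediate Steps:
Mul(Add(16, -1), Add(Add(3, 17), 15)) = Mul(15, Add(20, 15)) = Mul(15, 35) = 525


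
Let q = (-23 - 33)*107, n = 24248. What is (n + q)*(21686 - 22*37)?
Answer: 381039232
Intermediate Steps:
q = -5992 (q = -56*107 = -5992)
(n + q)*(21686 - 22*37) = (24248 - 5992)*(21686 - 22*37) = 18256*(21686 - 814) = 18256*20872 = 381039232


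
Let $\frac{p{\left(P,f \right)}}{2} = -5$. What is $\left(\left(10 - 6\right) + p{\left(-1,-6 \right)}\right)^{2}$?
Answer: $36$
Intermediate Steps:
$p{\left(P,f \right)} = -10$ ($p{\left(P,f \right)} = 2 \left(-5\right) = -10$)
$\left(\left(10 - 6\right) + p{\left(-1,-6 \right)}\right)^{2} = \left(\left(10 - 6\right) - 10\right)^{2} = \left(4 - 10\right)^{2} = \left(-6\right)^{2} = 36$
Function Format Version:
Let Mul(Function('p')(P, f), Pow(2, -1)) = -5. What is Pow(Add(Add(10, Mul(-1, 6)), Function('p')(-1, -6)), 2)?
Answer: 36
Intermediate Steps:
Function('p')(P, f) = -10 (Function('p')(P, f) = Mul(2, -5) = -10)
Pow(Add(Add(10, Mul(-1, 6)), Function('p')(-1, -6)), 2) = Pow(Add(Add(10, Mul(-1, 6)), -10), 2) = Pow(Add(Add(10, -6), -10), 2) = Pow(Add(4, -10), 2) = Pow(-6, 2) = 36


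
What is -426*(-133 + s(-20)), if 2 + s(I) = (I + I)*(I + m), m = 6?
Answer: -181050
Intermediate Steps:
s(I) = -2 + 2*I*(6 + I) (s(I) = -2 + (I + I)*(I + 6) = -2 + (2*I)*(6 + I) = -2 + 2*I*(6 + I))
-426*(-133 + s(-20)) = -426*(-133 + (-2 + 2*(-20)**2 + 12*(-20))) = -426*(-133 + (-2 + 2*400 - 240)) = -426*(-133 + (-2 + 800 - 240)) = -426*(-133 + 558) = -426*425 = -181050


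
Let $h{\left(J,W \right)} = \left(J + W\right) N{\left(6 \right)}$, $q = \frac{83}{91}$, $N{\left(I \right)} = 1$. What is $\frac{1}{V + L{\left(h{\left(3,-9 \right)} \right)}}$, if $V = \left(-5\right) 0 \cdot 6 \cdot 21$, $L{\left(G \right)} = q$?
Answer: $\frac{91}{83} \approx 1.0964$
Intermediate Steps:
$q = \frac{83}{91}$ ($q = 83 \cdot \frac{1}{91} = \frac{83}{91} \approx 0.91209$)
$h{\left(J,W \right)} = J + W$ ($h{\left(J,W \right)} = \left(J + W\right) 1 = J + W$)
$L{\left(G \right)} = \frac{83}{91}$
$V = 0$ ($V = 0 \cdot 6 \cdot 21 = 0 \cdot 21 = 0$)
$\frac{1}{V + L{\left(h{\left(3,-9 \right)} \right)}} = \frac{1}{0 + \frac{83}{91}} = \frac{1}{\frac{83}{91}} = \frac{91}{83}$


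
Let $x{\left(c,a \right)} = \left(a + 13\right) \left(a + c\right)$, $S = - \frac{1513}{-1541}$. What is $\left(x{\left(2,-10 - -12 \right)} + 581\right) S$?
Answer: $\frac{969833}{1541} \approx 629.35$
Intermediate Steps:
$S = \frac{1513}{1541}$ ($S = \left(-1513\right) \left(- \frac{1}{1541}\right) = \frac{1513}{1541} \approx 0.98183$)
$x{\left(c,a \right)} = \left(13 + a\right) \left(a + c\right)$
$\left(x{\left(2,-10 - -12 \right)} + 581\right) S = \left(\left(\left(-10 - -12\right)^{2} + 13 \left(-10 - -12\right) + 13 \cdot 2 + \left(-10 - -12\right) 2\right) + 581\right) \frac{1513}{1541} = \left(\left(\left(-10 + 12\right)^{2} + 13 \left(-10 + 12\right) + 26 + \left(-10 + 12\right) 2\right) + 581\right) \frac{1513}{1541} = \left(\left(2^{2} + 13 \cdot 2 + 26 + 2 \cdot 2\right) + 581\right) \frac{1513}{1541} = \left(\left(4 + 26 + 26 + 4\right) + 581\right) \frac{1513}{1541} = \left(60 + 581\right) \frac{1513}{1541} = 641 \cdot \frac{1513}{1541} = \frac{969833}{1541}$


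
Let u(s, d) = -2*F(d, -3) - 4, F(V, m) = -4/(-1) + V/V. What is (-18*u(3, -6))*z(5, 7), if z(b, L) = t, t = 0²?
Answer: 0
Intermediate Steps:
F(V, m) = 5 (F(V, m) = -4*(-1) + 1 = 4 + 1 = 5)
t = 0
z(b, L) = 0
u(s, d) = -14 (u(s, d) = -2*5 - 4 = -10 - 4 = -14)
(-18*u(3, -6))*z(5, 7) = -18*(-14)*0 = 252*0 = 0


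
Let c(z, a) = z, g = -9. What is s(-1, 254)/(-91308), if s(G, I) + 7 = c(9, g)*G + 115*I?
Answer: -14597/45654 ≈ -0.31973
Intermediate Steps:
s(G, I) = -7 + 9*G + 115*I (s(G, I) = -7 + (9*G + 115*I) = -7 + 9*G + 115*I)
s(-1, 254)/(-91308) = (-7 + 9*(-1) + 115*254)/(-91308) = (-7 - 9 + 29210)*(-1/91308) = 29194*(-1/91308) = -14597/45654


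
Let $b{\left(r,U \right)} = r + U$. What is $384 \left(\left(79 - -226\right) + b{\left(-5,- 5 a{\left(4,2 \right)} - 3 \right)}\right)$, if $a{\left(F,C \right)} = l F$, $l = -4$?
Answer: $144768$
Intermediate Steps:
$a{\left(F,C \right)} = - 4 F$
$b{\left(r,U \right)} = U + r$
$384 \left(\left(79 - -226\right) + b{\left(-5,- 5 a{\left(4,2 \right)} - 3 \right)}\right) = 384 \left(\left(79 - -226\right) - \left(8 + 5 \left(-4\right) 4\right)\right) = 384 \left(\left(79 + 226\right) - -72\right) = 384 \left(305 + \left(\left(80 - 3\right) - 5\right)\right) = 384 \left(305 + \left(77 - 5\right)\right) = 384 \left(305 + 72\right) = 384 \cdot 377 = 144768$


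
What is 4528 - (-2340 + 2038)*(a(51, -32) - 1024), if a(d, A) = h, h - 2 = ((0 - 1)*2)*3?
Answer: -305928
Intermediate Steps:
h = -4 (h = 2 + ((0 - 1)*2)*3 = 2 - 1*2*3 = 2 - 2*3 = 2 - 6 = -4)
a(d, A) = -4
4528 - (-2340 + 2038)*(a(51, -32) - 1024) = 4528 - (-2340 + 2038)*(-4 - 1024) = 4528 - (-302)*(-1028) = 4528 - 1*310456 = 4528 - 310456 = -305928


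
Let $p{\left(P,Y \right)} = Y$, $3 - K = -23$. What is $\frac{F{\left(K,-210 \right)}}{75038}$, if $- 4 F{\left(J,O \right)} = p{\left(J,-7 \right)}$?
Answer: $\frac{7}{300152} \approx 2.3322 \cdot 10^{-5}$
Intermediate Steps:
$K = 26$ ($K = 3 - -23 = 3 + 23 = 26$)
$F{\left(J,O \right)} = \frac{7}{4}$ ($F{\left(J,O \right)} = \left(- \frac{1}{4}\right) \left(-7\right) = \frac{7}{4}$)
$\frac{F{\left(K,-210 \right)}}{75038} = \frac{7}{4 \cdot 75038} = \frac{7}{4} \cdot \frac{1}{75038} = \frac{7}{300152}$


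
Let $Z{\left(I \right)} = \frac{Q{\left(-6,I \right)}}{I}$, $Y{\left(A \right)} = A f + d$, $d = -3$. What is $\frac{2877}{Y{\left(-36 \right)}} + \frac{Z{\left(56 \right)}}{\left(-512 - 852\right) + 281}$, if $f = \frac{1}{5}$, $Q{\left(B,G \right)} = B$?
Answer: $- \frac{48467843}{171836} \approx -282.06$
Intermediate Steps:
$f = \frac{1}{5} \approx 0.2$
$Y{\left(A \right)} = -3 + \frac{A}{5}$ ($Y{\left(A \right)} = A \frac{1}{5} - 3 = \frac{A}{5} - 3 = -3 + \frac{A}{5}$)
$Z{\left(I \right)} = - \frac{6}{I}$
$\frac{2877}{Y{\left(-36 \right)}} + \frac{Z{\left(56 \right)}}{\left(-512 - 852\right) + 281} = \frac{2877}{-3 + \frac{1}{5} \left(-36\right)} + \frac{\left(-6\right) \frac{1}{56}}{\left(-512 - 852\right) + 281} = \frac{2877}{-3 - \frac{36}{5}} + \frac{\left(-6\right) \frac{1}{56}}{-1364 + 281} = \frac{2877}{- \frac{51}{5}} - \frac{3}{28 \left(-1083\right)} = 2877 \left(- \frac{5}{51}\right) - - \frac{1}{10108} = - \frac{4795}{17} + \frac{1}{10108} = - \frac{48467843}{171836}$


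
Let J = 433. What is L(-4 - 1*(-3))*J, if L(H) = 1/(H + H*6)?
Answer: -433/7 ≈ -61.857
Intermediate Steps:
L(H) = 1/(7*H) (L(H) = 1/(H + 6*H) = 1/(7*H))
L(-4 - 1*(-3))*J = (1/(7*(-4 - 1*(-3))))*433 = (1/(7*(-4 + 3)))*433 = ((⅐)/(-1))*433 = ((⅐)*(-1))*433 = -⅐*433 = -433/7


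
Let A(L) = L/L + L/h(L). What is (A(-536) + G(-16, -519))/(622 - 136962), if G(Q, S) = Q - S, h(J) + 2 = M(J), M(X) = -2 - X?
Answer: -33449/9066610 ≈ -0.0036893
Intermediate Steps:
h(J) = -4 - J (h(J) = -2 + (-2 - J) = -4 - J)
A(L) = 1 + L/(-4 - L) (A(L) = L/L + L/(-4 - L) = 1 + L/(-4 - L))
(A(-536) + G(-16, -519))/(622 - 136962) = (4/(4 - 536) + (-16 - 1*(-519)))/(622 - 136962) = (4/(-532) + (-16 + 519))/(-136340) = (4*(-1/532) + 503)*(-1/136340) = (-1/133 + 503)*(-1/136340) = (66898/133)*(-1/136340) = -33449/9066610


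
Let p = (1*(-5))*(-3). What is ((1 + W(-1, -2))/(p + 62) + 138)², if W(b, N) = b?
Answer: 19044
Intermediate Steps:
p = 15 (p = -5*(-3) = 15)
((1 + W(-1, -2))/(p + 62) + 138)² = ((1 - 1)/(15 + 62) + 138)² = (0/77 + 138)² = (0*(1/77) + 138)² = (0 + 138)² = 138² = 19044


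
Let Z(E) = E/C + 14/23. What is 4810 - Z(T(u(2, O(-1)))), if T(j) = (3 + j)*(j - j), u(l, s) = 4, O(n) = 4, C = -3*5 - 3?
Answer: 110616/23 ≈ 4809.4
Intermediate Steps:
C = -18 (C = -15 - 3 = -18)
T(j) = 0 (T(j) = (3 + j)*0 = 0)
Z(E) = 14/23 - E/18 (Z(E) = E/(-18) + 14/23 = E*(-1/18) + 14*(1/23) = -E/18 + 14/23 = 14/23 - E/18)
4810 - Z(T(u(2, O(-1)))) = 4810 - (14/23 - 1/18*0) = 4810 - (14/23 + 0) = 4810 - 1*14/23 = 4810 - 14/23 = 110616/23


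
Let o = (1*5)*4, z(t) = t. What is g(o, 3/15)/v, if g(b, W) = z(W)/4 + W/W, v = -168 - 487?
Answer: -21/13100 ≈ -0.0016031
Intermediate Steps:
v = -655
o = 20 (o = 5*4 = 20)
g(b, W) = 1 + W/4 (g(b, W) = W/4 + W/W = W*(¼) + 1 = W/4 + 1 = 1 + W/4)
g(o, 3/15)/v = (1 + (3/15)/4)/(-655) = (1 + (3*(1/15))/4)*(-1/655) = (1 + (¼)*(⅕))*(-1/655) = (1 + 1/20)*(-1/655) = (21/20)*(-1/655) = -21/13100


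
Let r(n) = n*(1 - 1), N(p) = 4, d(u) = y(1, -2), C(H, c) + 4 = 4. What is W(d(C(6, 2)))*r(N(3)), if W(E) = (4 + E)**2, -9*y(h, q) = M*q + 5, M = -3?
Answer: 0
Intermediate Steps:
y(h, q) = -5/9 + q/3 (y(h, q) = -(-3*q + 5)/9 = -(5 - 3*q)/9 = -5/9 + q/3)
C(H, c) = 0 (C(H, c) = -4 + 4 = 0)
d(u) = -11/9 (d(u) = -5/9 + (1/3)*(-2) = -5/9 - 2/3 = -11/9)
r(n) = 0 (r(n) = n*0 = 0)
W(d(C(6, 2)))*r(N(3)) = (4 - 11/9)**2*0 = (25/9)**2*0 = (625/81)*0 = 0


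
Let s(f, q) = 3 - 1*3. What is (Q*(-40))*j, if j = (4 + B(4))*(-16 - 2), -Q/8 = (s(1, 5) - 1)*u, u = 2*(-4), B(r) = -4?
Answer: 0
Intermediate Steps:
s(f, q) = 0 (s(f, q) = 3 - 3 = 0)
u = -8
Q = -64 (Q = -8*(0 - 1)*(-8) = -(-8)*(-8) = -8*8 = -64)
j = 0 (j = (4 - 4)*(-16 - 2) = 0*(-18) = 0)
(Q*(-40))*j = -64*(-40)*0 = 2560*0 = 0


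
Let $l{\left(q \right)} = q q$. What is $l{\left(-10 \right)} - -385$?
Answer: $485$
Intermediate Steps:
$l{\left(q \right)} = q^{2}$
$l{\left(-10 \right)} - -385 = \left(-10\right)^{2} - -385 = 100 + 385 = 485$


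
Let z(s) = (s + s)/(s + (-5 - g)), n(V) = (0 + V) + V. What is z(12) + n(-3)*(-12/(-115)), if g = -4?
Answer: 1968/1265 ≈ 1.5557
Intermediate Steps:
n(V) = 2*V (n(V) = V + V = 2*V)
z(s) = 2*s/(-1 + s) (z(s) = (s + s)/(s + (-5 - 1*(-4))) = (2*s)/(s + (-5 + 4)) = (2*s)/(s - 1) = (2*s)/(-1 + s) = 2*s/(-1 + s))
z(12) + n(-3)*(-12/(-115)) = 2*12/(-1 + 12) + (2*(-3))*(-12/(-115)) = 2*12/11 - (-72)*(-1)/115 = 2*12*(1/11) - 6*12/115 = 24/11 - 72/115 = 1968/1265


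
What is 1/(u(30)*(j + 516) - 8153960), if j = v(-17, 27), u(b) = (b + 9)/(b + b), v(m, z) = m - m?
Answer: -5/40768123 ≈ -1.2264e-7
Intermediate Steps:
v(m, z) = 0
u(b) = (9 + b)/(2*b) (u(b) = (9 + b)/((2*b)) = (9 + b)*(1/(2*b)) = (9 + b)/(2*b))
j = 0
1/(u(30)*(j + 516) - 8153960) = 1/(((½)*(9 + 30)/30)*(0 + 516) - 8153960) = 1/(((½)*(1/30)*39)*516 - 8153960) = 1/((13/20)*516 - 8153960) = 1/(1677/5 - 8153960) = 1/(-40768123/5) = -5/40768123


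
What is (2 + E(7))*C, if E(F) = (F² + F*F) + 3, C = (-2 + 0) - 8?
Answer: -1030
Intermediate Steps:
C = -10 (C = -2 - 8 = -10)
E(F) = 3 + 2*F² (E(F) = (F² + F²) + 3 = 2*F² + 3 = 3 + 2*F²)
(2 + E(7))*C = (2 + (3 + 2*7²))*(-10) = (2 + (3 + 2*49))*(-10) = (2 + (3 + 98))*(-10) = (2 + 101)*(-10) = 103*(-10) = -1030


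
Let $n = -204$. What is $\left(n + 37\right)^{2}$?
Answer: $27889$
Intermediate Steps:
$\left(n + 37\right)^{2} = \left(-204 + 37\right)^{2} = \left(-167\right)^{2} = 27889$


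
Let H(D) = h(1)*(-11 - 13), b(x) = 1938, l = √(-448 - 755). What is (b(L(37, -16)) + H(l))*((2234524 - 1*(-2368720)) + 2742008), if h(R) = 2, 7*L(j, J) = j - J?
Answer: 13882526280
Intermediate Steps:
L(j, J) = -J/7 + j/7 (L(j, J) = (j - J)/7 = -J/7 + j/7)
l = I*√1203 (l = √(-1203) = I*√1203 ≈ 34.684*I)
H(D) = -48 (H(D) = 2*(-11 - 13) = 2*(-24) = -48)
(b(L(37, -16)) + H(l))*((2234524 - 1*(-2368720)) + 2742008) = (1938 - 48)*((2234524 - 1*(-2368720)) + 2742008) = 1890*((2234524 + 2368720) + 2742008) = 1890*(4603244 + 2742008) = 1890*7345252 = 13882526280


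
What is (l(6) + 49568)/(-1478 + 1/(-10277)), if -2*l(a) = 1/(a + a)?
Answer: -12225837787/364545768 ≈ -33.537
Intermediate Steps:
l(a) = -1/(4*a) (l(a) = -1/(2*(a + a)) = -1/(2*a)/2 = -1/(4*a))
(l(6) + 49568)/(-1478 + 1/(-10277)) = (-¼/6 + 49568)/(-1478 + 1/(-10277)) = (-¼*⅙ + 49568)/(-1478 - 1/10277) = (-1/24 + 49568)/(-15189407/10277) = (1189631/24)*(-10277/15189407) = -12225837787/364545768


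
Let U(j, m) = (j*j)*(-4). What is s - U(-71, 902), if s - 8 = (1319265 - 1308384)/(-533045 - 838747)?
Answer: 9223925781/457264 ≈ 20172.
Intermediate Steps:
U(j, m) = -4*j**2 (U(j, m) = j**2*(-4) = -4*j**2)
s = 3654485/457264 (s = 8 + (1319265 - 1308384)/(-533045 - 838747) = 8 + 10881/(-1371792) = 8 + 10881*(-1/1371792) = 8 - 3627/457264 = 3654485/457264 ≈ 7.9921)
s - U(-71, 902) = 3654485/457264 - (-4)*(-71)**2 = 3654485/457264 - (-4)*5041 = 3654485/457264 - 1*(-20164) = 3654485/457264 + 20164 = 9223925781/457264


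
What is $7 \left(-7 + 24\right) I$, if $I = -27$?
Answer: $-3213$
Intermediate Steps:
$7 \left(-7 + 24\right) I = 7 \left(-7 + 24\right) \left(-27\right) = 7 \cdot 17 \left(-27\right) = 119 \left(-27\right) = -3213$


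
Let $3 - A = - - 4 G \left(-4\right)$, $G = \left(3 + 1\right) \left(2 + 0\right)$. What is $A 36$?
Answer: $4716$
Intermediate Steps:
$G = 8$ ($G = 4 \cdot 2 = 8$)
$A = 131$ ($A = 3 - - \left(-4\right) 8 \left(-4\right) = 3 - - \left(-32\right) \left(-4\right) = 3 - \left(-1\right) 128 = 3 - -128 = 3 + 128 = 131$)
$A 36 = 131 \cdot 36 = 4716$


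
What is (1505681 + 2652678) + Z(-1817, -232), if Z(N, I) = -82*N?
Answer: 4307353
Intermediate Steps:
(1505681 + 2652678) + Z(-1817, -232) = (1505681 + 2652678) - 82*(-1817) = 4158359 + 148994 = 4307353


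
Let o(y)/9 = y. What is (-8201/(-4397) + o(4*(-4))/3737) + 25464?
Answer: 418443996265/16431589 ≈ 25466.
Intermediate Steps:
o(y) = 9*y
(-8201/(-4397) + o(4*(-4))/3737) + 25464 = (-8201/(-4397) + (9*(4*(-4)))/3737) + 25464 = (-8201*(-1/4397) + (9*(-16))*(1/3737)) + 25464 = (8201/4397 - 144*1/3737) + 25464 = (8201/4397 - 144/3737) + 25464 = 30013969/16431589 + 25464 = 418443996265/16431589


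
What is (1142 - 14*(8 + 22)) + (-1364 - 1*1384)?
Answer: -2026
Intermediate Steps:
(1142 - 14*(8 + 22)) + (-1364 - 1*1384) = (1142 - 14*30) + (-1364 - 1384) = (1142 - 420) - 2748 = 722 - 2748 = -2026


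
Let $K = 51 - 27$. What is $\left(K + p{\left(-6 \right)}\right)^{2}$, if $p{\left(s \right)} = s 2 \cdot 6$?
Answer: $2304$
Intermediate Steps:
$K = 24$ ($K = 51 - 27 = 24$)
$p{\left(s \right)} = 12 s$ ($p{\left(s \right)} = 2 s 6 = 12 s$)
$\left(K + p{\left(-6 \right)}\right)^{2} = \left(24 + 12 \left(-6\right)\right)^{2} = \left(24 - 72\right)^{2} = \left(-48\right)^{2} = 2304$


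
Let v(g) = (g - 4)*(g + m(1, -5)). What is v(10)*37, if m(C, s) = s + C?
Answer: 1332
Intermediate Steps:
m(C, s) = C + s
v(g) = (-4 + g)² (v(g) = (g - 4)*(g + (1 - 5)) = (-4 + g)*(g - 4) = (-4 + g)*(-4 + g) = (-4 + g)²)
v(10)*37 = (16 + 10² - 8*10)*37 = (16 + 100 - 80)*37 = 36*37 = 1332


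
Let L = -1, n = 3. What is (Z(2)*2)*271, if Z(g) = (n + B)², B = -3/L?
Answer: 19512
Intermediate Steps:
B = 3 (B = -3/(-1) = -3*(-1) = 3)
Z(g) = 36 (Z(g) = (3 + 3)² = 6² = 36)
(Z(2)*2)*271 = (36*2)*271 = 72*271 = 19512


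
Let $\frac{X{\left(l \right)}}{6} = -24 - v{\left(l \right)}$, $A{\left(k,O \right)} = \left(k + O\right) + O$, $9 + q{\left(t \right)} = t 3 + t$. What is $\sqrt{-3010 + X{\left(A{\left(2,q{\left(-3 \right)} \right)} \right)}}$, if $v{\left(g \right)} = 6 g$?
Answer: $i \sqrt{1714} \approx 41.401 i$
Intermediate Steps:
$q{\left(t \right)} = -9 + 4 t$ ($q{\left(t \right)} = -9 + \left(t 3 + t\right) = -9 + \left(3 t + t\right) = -9 + 4 t$)
$A{\left(k,O \right)} = k + 2 O$ ($A{\left(k,O \right)} = \left(O + k\right) + O = k + 2 O$)
$X{\left(l \right)} = -144 - 36 l$ ($X{\left(l \right)} = 6 \left(-24 - 6 l\right) = -144 - 36 l$)
$\sqrt{-3010 + X{\left(A{\left(2,q{\left(-3 \right)} \right)} \right)}} = \sqrt{-3010 - \left(144 + 36 \left(2 + 2 \left(-9 + 4 \left(-3\right)\right)\right)\right)} = \sqrt{-3010 - \left(144 + 36 \left(2 + 2 \left(-9 - 12\right)\right)\right)} = \sqrt{-3010 - \left(144 + 36 \left(2 + 2 \left(-21\right)\right)\right)} = \sqrt{-3010 - \left(144 + 36 \left(2 - 42\right)\right)} = \sqrt{-3010 - -1296} = \sqrt{-3010 + \left(-144 + 1440\right)} = \sqrt{-3010 + 1296} = \sqrt{-1714} = i \sqrt{1714}$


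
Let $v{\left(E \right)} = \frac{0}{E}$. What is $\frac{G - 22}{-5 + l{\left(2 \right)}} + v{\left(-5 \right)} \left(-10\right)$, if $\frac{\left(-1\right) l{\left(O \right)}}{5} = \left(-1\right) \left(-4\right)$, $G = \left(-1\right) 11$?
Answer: $\frac{33}{25} \approx 1.32$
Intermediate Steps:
$G = -11$
$l{\left(O \right)} = -20$ ($l{\left(O \right)} = - 5 \left(\left(-1\right) \left(-4\right)\right) = \left(-5\right) 4 = -20$)
$v{\left(E \right)} = 0$
$\frac{G - 22}{-5 + l{\left(2 \right)}} + v{\left(-5 \right)} \left(-10\right) = \frac{-11 - 22}{-5 - 20} + 0 \left(-10\right) = - \frac{33}{-25} + 0 = \left(-33\right) \left(- \frac{1}{25}\right) + 0 = \frac{33}{25} + 0 = \frac{33}{25}$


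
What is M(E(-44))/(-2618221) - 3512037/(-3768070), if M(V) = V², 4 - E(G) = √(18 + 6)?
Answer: 9195138303377/9865640003470 + 16*√6/2618221 ≈ 0.93205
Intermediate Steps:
E(G) = 4 - 2*√6 (E(G) = 4 - √(18 + 6) = 4 - √24 = 4 - 2*√6)
M(E(-44))/(-2618221) - 3512037/(-3768070) = (4 - 2*√6)²/(-2618221) - 3512037/(-3768070) = (4 - 2*√6)²*(-1/2618221) - 3512037*(-1/3768070) = -(4 - 2*√6)²/2618221 + 3512037/3768070 = 3512037/3768070 - (4 - 2*√6)²/2618221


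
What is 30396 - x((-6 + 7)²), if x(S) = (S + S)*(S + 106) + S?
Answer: 30181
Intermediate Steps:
x(S) = S + 2*S*(106 + S) (x(S) = (2*S)*(106 + S) + S = 2*S*(106 + S) + S = S + 2*S*(106 + S))
30396 - x((-6 + 7)²) = 30396 - (-6 + 7)²*(213 + 2*(-6 + 7)²) = 30396 - 1²*(213 + 2*1²) = 30396 - (213 + 2*1) = 30396 - (213 + 2) = 30396 - 215 = 30181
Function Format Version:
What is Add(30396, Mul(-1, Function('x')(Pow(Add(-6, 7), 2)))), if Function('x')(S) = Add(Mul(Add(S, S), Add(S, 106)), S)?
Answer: 30181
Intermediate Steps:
Function('x')(S) = Add(S, Mul(2, S, Add(106, S))) (Function('x')(S) = Add(Mul(Mul(2, S), Add(106, S)), S) = Add(Mul(2, S, Add(106, S)), S) = Add(S, Mul(2, S, Add(106, S))))
Add(30396, Mul(-1, Function('x')(Pow(Add(-6, 7), 2)))) = Add(30396, Mul(-1, Mul(Pow(Add(-6, 7), 2), Add(213, Mul(2, Pow(Add(-6, 7), 2)))))) = Add(30396, Mul(-1, Mul(Pow(1, 2), Add(213, Mul(2, Pow(1, 2)))))) = Add(30396, Mul(-1, Mul(1, Add(213, Mul(2, 1))))) = Add(30396, Mul(-1, Mul(1, Add(213, 2)))) = Add(30396, Mul(-1, Mul(1, 215))) = Add(30396, Mul(-1, 215)) = Add(30396, -215) = 30181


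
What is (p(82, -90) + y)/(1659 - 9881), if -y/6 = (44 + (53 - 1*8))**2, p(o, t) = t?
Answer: 23808/4111 ≈ 5.7913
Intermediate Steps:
y = -47526 (y = -6*(44 + (53 - 1*8))**2 = -6*(44 + (53 - 8))**2 = -6*(44 + 45)**2 = -6*89**2 = -6*7921 = -47526)
(p(82, -90) + y)/(1659 - 9881) = (-90 - 47526)/(1659 - 9881) = -47616/(-8222) = -47616*(-1/8222) = 23808/4111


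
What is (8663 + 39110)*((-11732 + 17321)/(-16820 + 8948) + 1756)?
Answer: 220036753013/2624 ≈ 8.3855e+7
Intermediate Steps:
(8663 + 39110)*((-11732 + 17321)/(-16820 + 8948) + 1756) = 47773*(5589/(-7872) + 1756) = 47773*(5589*(-1/7872) + 1756) = 47773*(-1863/2624 + 1756) = 47773*(4605881/2624) = 220036753013/2624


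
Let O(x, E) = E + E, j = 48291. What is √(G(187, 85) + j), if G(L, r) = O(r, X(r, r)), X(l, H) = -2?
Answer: √48287 ≈ 219.74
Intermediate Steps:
O(x, E) = 2*E
G(L, r) = -4 (G(L, r) = 2*(-2) = -4)
√(G(187, 85) + j) = √(-4 + 48291) = √48287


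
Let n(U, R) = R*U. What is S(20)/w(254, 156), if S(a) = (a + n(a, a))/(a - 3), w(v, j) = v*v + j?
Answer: 105/274856 ≈ 0.00038202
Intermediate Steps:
w(v, j) = j + v² (w(v, j) = v² + j = j + v²)
S(a) = (a + a²)/(-3 + a) (S(a) = (a + a*a)/(a - 3) = (a + a²)/(-3 + a))
S(20)/w(254, 156) = (20*(1 + 20)/(-3 + 20))/(156 + 254²) = (20*21/17)/(156 + 64516) = (20*(1/17)*21)/64672 = (420/17)*(1/64672) = 105/274856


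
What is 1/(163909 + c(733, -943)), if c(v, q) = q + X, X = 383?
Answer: 1/163349 ≈ 6.1219e-6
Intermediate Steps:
c(v, q) = 383 + q (c(v, q) = q + 383 = 383 + q)
1/(163909 + c(733, -943)) = 1/(163909 + (383 - 943)) = 1/(163909 - 560) = 1/163349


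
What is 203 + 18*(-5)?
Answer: 113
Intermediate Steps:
203 + 18*(-5) = 203 - 90 = 113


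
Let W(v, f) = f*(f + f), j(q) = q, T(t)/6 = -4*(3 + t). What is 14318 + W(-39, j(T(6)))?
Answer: 107630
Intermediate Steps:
T(t) = -72 - 24*t (T(t) = 6*(-4*(3 + t)) = 6*(-12 - 4*t) = -72 - 24*t)
W(v, f) = 2*f² (W(v, f) = f*(2*f) = 2*f²)
14318 + W(-39, j(T(6))) = 14318 + 2*(-72 - 24*6)² = 14318 + 2*(-72 - 144)² = 14318 + 2*(-216)² = 14318 + 2*46656 = 14318 + 93312 = 107630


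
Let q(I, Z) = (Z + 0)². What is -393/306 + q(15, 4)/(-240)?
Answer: -689/510 ≈ -1.3510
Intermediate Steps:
q(I, Z) = Z²
-393/306 + q(15, 4)/(-240) = -393/306 + 4²/(-240) = -393*1/306 + 16*(-1/240) = -131/102 - 1/15 = -689/510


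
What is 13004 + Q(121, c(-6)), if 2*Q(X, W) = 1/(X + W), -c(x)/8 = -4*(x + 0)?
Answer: 1846567/142 ≈ 13004.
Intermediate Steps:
c(x) = 32*x (c(x) = -(-32)*(x + 0) = -(-32)*x = 32*x)
Q(X, W) = 1/(2*(W + X)) (Q(X, W) = 1/(2*(X + W)) = 1/(2*(W + X)))
13004 + Q(121, c(-6)) = 13004 + 1/(2*(32*(-6) + 121)) = 13004 + 1/(2*(-192 + 121)) = 13004 + (1/2)/(-71) = 13004 + (1/2)*(-1/71) = 13004 - 1/142 = 1846567/142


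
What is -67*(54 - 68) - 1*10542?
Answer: -9604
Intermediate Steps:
-67*(54 - 68) - 1*10542 = -67*(-14) - 10542 = 938 - 10542 = -9604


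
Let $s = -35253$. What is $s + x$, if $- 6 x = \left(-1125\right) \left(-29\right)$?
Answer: $- \frac{81381}{2} \approx -40691.0$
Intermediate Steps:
$x = - \frac{10875}{2}$ ($x = - \frac{\left(-1125\right) \left(-29\right)}{6} = \left(- \frac{1}{6}\right) 32625 = - \frac{10875}{2} \approx -5437.5$)
$s + x = -35253 - \frac{10875}{2} = - \frac{81381}{2}$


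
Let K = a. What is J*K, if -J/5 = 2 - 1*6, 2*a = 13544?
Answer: 135440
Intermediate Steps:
a = 6772 (a = (½)*13544 = 6772)
K = 6772
J = 20 (J = -5*(2 - 1*6) = -5*(2 - 6) = -5*(-4) = 20)
J*K = 20*6772 = 135440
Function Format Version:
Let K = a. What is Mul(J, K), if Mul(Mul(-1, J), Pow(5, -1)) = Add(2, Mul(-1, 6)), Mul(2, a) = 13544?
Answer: 135440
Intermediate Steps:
a = 6772 (a = Mul(Rational(1, 2), 13544) = 6772)
K = 6772
J = 20 (J = Mul(-5, Add(2, Mul(-1, 6))) = Mul(-5, Add(2, -6)) = Mul(-5, -4) = 20)
Mul(J, K) = Mul(20, 6772) = 135440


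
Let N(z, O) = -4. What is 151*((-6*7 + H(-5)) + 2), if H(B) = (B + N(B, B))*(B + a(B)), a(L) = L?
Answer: 7550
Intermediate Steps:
H(B) = 2*B*(-4 + B) (H(B) = (B - 4)*(B + B) = (-4 + B)*(2*B) = 2*B*(-4 + B))
151*((-6*7 + H(-5)) + 2) = 151*((-6*7 + 2*(-5)*(-4 - 5)) + 2) = 151*((-42 + 2*(-5)*(-9)) + 2) = 151*((-42 + 90) + 2) = 151*(48 + 2) = 151*50 = 7550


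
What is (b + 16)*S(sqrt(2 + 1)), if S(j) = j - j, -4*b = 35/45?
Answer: 0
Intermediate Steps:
b = -7/36 (b = -35/(4*45) = -1/4*7/9 = -7/36 ≈ -0.19444)
S(j) = 0
(b + 16)*S(sqrt(2 + 1)) = (-7/36 + 16)*0 = (569/36)*0 = 0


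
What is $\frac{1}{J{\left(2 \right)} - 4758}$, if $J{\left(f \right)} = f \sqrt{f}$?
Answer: $- \frac{2379}{11319278} - \frac{\sqrt{2}}{11319278} \approx -0.0002103$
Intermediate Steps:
$J{\left(f \right)} = f^{\frac{3}{2}}$
$\frac{1}{J{\left(2 \right)} - 4758} = \frac{1}{2^{\frac{3}{2}} - 4758} = \frac{1}{2 \sqrt{2} - 4758} = \frac{1}{-4758 + 2 \sqrt{2}}$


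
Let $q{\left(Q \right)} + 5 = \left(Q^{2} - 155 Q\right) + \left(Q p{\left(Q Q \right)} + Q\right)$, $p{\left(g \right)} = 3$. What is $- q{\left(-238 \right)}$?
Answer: $-92577$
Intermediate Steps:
$q{\left(Q \right)} = -5 + Q^{2} - 151 Q$ ($q{\left(Q \right)} = -5 + \left(\left(Q^{2} - 155 Q\right) + \left(Q 3 + Q\right)\right) = -5 + \left(\left(Q^{2} - 155 Q\right) + \left(3 Q + Q\right)\right) = -5 + \left(\left(Q^{2} - 155 Q\right) + 4 Q\right) = -5 + \left(Q^{2} - 151 Q\right) = -5 + Q^{2} - 151 Q$)
$- q{\left(-238 \right)} = - (-5 + \left(-238\right)^{2} - -35938) = - (-5 + 56644 + 35938) = \left(-1\right) 92577 = -92577$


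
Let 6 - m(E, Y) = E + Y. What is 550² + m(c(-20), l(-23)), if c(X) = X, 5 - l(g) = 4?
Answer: 302525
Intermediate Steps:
l(g) = 1 (l(g) = 5 - 1*4 = 5 - 4 = 1)
m(E, Y) = 6 - E - Y (m(E, Y) = 6 - (E + Y) = 6 + (-E - Y) = 6 - E - Y)
550² + m(c(-20), l(-23)) = 550² + (6 - 1*(-20) - 1*1) = 302500 + (6 + 20 - 1) = 302500 + 25 = 302525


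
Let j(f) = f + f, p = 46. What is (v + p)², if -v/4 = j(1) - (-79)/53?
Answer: 2883204/2809 ≈ 1026.4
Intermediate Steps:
j(f) = 2*f
v = -740/53 (v = -4*(2*1 - (-79)/53) = -4*(2 - (-79)/53) = -4*(2 - 1*(-79/53)) = -4*(2 + 79/53) = -4*185/53 = -740/53 ≈ -13.962)
(v + p)² = (-740/53 + 46)² = (1698/53)² = 2883204/2809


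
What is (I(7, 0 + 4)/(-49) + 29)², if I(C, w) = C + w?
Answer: 1988100/2401 ≈ 828.03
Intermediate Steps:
(I(7, 0 + 4)/(-49) + 29)² = ((7 + (0 + 4))/(-49) + 29)² = ((7 + 4)*(-1/49) + 29)² = (11*(-1/49) + 29)² = (-11/49 + 29)² = (1410/49)² = 1988100/2401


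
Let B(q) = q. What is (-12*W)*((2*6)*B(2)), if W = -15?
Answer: 4320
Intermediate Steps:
(-12*W)*((2*6)*B(2)) = (-12*(-15))*((2*6)*2) = 180*(12*2) = 180*24 = 4320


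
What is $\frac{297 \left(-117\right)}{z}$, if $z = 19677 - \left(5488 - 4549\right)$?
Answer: $- \frac{1287}{694} \approx -1.8545$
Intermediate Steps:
$z = 18738$ ($z = 19677 - 939 = 18738$)
$\frac{297 \left(-117\right)}{z} = \frac{297 \left(-117\right)}{18738} = \left(-34749\right) \frac{1}{18738} = - \frac{1287}{694}$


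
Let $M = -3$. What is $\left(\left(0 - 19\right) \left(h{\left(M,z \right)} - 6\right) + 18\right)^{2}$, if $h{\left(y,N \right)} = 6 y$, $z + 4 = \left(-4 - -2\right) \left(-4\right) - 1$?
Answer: $224676$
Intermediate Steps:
$z = 3$ ($z = -4 - \left(1 - \left(-4 - -2\right) \left(-4\right)\right) = -4 - \left(1 - \left(-4 + 2\right) \left(-4\right)\right) = -4 - -7 = -4 + \left(8 - 1\right) = -4 + 7 = 3$)
$\left(\left(0 - 19\right) \left(h{\left(M,z \right)} - 6\right) + 18\right)^{2} = \left(\left(0 - 19\right) \left(6 \left(-3\right) - 6\right) + 18\right)^{2} = \left(- 19 \left(-18 - 6\right) + 18\right)^{2} = \left(\left(-19\right) \left(-24\right) + 18\right)^{2} = \left(456 + 18\right)^{2} = 474^{2} = 224676$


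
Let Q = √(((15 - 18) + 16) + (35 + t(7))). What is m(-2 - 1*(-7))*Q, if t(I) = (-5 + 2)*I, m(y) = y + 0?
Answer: 15*√3 ≈ 25.981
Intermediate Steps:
m(y) = y
t(I) = -3*I
Q = 3*√3 (Q = √(((15 - 18) + 16) + (35 - 3*7)) = √((-3 + 16) + (35 - 21)) = √(13 + 14) = √27 = 3*√3 ≈ 5.1962)
m(-2 - 1*(-7))*Q = (-2 - 1*(-7))*(3*√3) = (-2 + 7)*(3*√3) = 5*(3*√3) = 15*√3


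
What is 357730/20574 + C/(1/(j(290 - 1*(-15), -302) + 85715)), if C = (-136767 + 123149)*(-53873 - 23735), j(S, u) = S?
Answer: 935207539691757425/10287 ≈ 9.0912e+13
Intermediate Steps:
C = 1056865744 (C = -13618*(-77608) = 1056865744)
357730/20574 + C/(1/(j(290 - 1*(-15), -302) + 85715)) = 357730/20574 + 1056865744/(1/((290 - 1*(-15)) + 85715)) = 357730*(1/20574) + 1056865744/(1/((290 + 15) + 85715)) = 178865/10287 + 1056865744/(1/(305 + 85715)) = 178865/10287 + 1056865744/(1/86020) = 178865/10287 + 1056865744*86020 = 178865/10287 + 90911591298880 = 935207539691757425/10287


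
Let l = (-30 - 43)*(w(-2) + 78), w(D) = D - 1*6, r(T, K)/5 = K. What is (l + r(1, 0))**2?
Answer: 26112100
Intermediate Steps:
r(T, K) = 5*K
w(D) = -6 + D (w(D) = D - 6 = -6 + D)
l = -5110 (l = (-30 - 43)*((-6 - 2) + 78) = -73*(-8 + 78) = -73*70 = -5110)
(l + r(1, 0))**2 = (-5110 + 5*0)**2 = (-5110 + 0)**2 = (-5110)**2 = 26112100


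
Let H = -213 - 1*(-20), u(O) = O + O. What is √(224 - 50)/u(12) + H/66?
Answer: -193/66 + √174/24 ≈ -2.3746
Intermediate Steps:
u(O) = 2*O
H = -193 (H = -213 + 20 = -193)
√(224 - 50)/u(12) + H/66 = √(224 - 50)/((2*12)) - 193/66 = √174/24 - 193*1/66 = √174*(1/24) - 193/66 = √174/24 - 193/66 = -193/66 + √174/24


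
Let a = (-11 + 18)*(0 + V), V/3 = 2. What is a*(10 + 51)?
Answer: 2562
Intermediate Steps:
V = 6 (V = 3*2 = 6)
a = 42 (a = (-11 + 18)*(0 + 6) = 7*6 = 42)
a*(10 + 51) = 42*(10 + 51) = 42*61 = 2562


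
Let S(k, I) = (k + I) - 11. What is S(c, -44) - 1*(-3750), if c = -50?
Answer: 3645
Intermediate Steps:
S(k, I) = -11 + I + k (S(k, I) = (I + k) - 11 = -11 + I + k)
S(c, -44) - 1*(-3750) = (-11 - 44 - 50) - 1*(-3750) = -105 + 3750 = 3645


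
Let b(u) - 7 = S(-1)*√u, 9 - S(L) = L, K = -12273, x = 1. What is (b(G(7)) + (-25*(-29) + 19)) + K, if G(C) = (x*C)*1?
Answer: -11522 + 10*√7 ≈ -11496.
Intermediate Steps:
S(L) = 9 - L
G(C) = C (G(C) = (1*C)*1 = C*1 = C)
b(u) = 7 + 10*√u (b(u) = 7 + (9 - 1*(-1))*√u = 7 + (9 + 1)*√u = 7 + 10*√u)
(b(G(7)) + (-25*(-29) + 19)) + K = ((7 + 10*√7) + (-25*(-29) + 19)) - 12273 = ((7 + 10*√7) + (725 + 19)) - 12273 = ((7 + 10*√7) + 744) - 12273 = (751 + 10*√7) - 12273 = -11522 + 10*√7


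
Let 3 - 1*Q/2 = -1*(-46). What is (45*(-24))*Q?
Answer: 92880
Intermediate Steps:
Q = -86 (Q = 6 - (-2)*(-46) = 6 - 2*46 = 6 - 92 = -86)
(45*(-24))*Q = (45*(-24))*(-86) = -1080*(-86) = 92880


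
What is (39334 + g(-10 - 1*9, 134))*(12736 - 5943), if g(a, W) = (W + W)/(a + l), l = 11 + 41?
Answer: 8819283970/33 ≈ 2.6725e+8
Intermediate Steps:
l = 52
g(a, W) = 2*W/(52 + a) (g(a, W) = (W + W)/(a + 52) = (2*W)/(52 + a) = 2*W/(52 + a))
(39334 + g(-10 - 1*9, 134))*(12736 - 5943) = (39334 + 2*134/(52 + (-10 - 1*9)))*(12736 - 5943) = (39334 + 2*134/(52 + (-10 - 9)))*6793 = (39334 + 2*134/(52 - 19))*6793 = (39334 + 2*134/33)*6793 = (39334 + 2*134*(1/33))*6793 = (39334 + 268/33)*6793 = (1298290/33)*6793 = 8819283970/33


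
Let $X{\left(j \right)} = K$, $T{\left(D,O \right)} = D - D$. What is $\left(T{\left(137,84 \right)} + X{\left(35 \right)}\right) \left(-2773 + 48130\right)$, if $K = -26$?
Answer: $-1179282$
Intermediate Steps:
$T{\left(D,O \right)} = 0$
$X{\left(j \right)} = -26$
$\left(T{\left(137,84 \right)} + X{\left(35 \right)}\right) \left(-2773 + 48130\right) = \left(0 - 26\right) \left(-2773 + 48130\right) = \left(-26\right) 45357 = -1179282$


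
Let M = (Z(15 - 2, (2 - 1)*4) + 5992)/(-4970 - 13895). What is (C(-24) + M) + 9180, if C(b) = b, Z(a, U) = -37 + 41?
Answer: 172721944/18865 ≈ 9155.7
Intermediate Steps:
Z(a, U) = 4
M = -5996/18865 (M = (4 + 5992)/(-4970 - 13895) = 5996/(-18865) = 5996*(-1/18865) = -5996/18865 ≈ -0.31784)
(C(-24) + M) + 9180 = (-24 - 5996/18865) + 9180 = -458756/18865 + 9180 = 172721944/18865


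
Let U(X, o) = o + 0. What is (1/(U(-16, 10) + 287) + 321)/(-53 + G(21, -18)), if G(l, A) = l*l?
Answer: 47669/57618 ≈ 0.82733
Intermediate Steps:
U(X, o) = o
G(l, A) = l²
(1/(U(-16, 10) + 287) + 321)/(-53 + G(21, -18)) = (1/(10 + 287) + 321)/(-53 + 21²) = (1/297 + 321)/(-53 + 441) = (1/297 + 321)/388 = (95338/297)*(1/388) = 47669/57618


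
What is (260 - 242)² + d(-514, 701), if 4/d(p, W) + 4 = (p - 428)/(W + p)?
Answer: 273406/845 ≈ 323.56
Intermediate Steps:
d(p, W) = 4/(-4 + (-428 + p)/(W + p)) (d(p, W) = 4/(-4 + (p - 428)/(W + p)) = 4/(-4 + (-428 + p)/(W + p)))
(260 - 242)² + d(-514, 701) = (260 - 242)² + 4*(-1*701 - 1*(-514))/(428 + 3*(-514) + 4*701) = 18² + 4*(-701 + 514)/(428 - 1542 + 2804) = 324 + 4*(-187)/1690 = 324 + 4*(1/1690)*(-187) = 324 - 374/845 = 273406/845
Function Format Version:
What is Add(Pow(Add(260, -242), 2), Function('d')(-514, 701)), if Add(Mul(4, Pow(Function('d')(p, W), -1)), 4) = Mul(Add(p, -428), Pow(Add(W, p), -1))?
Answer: Rational(273406, 845) ≈ 323.56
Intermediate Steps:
Function('d')(p, W) = Mul(4, Pow(Add(-4, Mul(Pow(Add(W, p), -1), Add(-428, p))), -1)) (Function('d')(p, W) = Mul(4, Pow(Add(-4, Mul(Add(p, -428), Pow(Add(W, p), -1))), -1)) = Mul(4, Pow(Add(-4, Mul(Add(-428, p), Pow(Add(W, p), -1))), -1)) = Mul(4, Pow(Add(-4, Mul(Pow(Add(W, p), -1), Add(-428, p))), -1)))
Add(Pow(Add(260, -242), 2), Function('d')(-514, 701)) = Add(Pow(Add(260, -242), 2), Mul(4, Pow(Add(428, Mul(3, -514), Mul(4, 701)), -1), Add(Mul(-1, 701), Mul(-1, -514)))) = Add(Pow(18, 2), Mul(4, Pow(Add(428, -1542, 2804), -1), Add(-701, 514))) = Add(324, Mul(4, Pow(1690, -1), -187)) = Add(324, Mul(4, Rational(1, 1690), -187)) = Add(324, Rational(-374, 845)) = Rational(273406, 845)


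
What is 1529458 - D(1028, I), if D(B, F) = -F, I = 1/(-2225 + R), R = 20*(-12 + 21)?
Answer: 3127741609/2045 ≈ 1.5295e+6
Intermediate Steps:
R = 180 (R = 20*9 = 180)
I = -1/2045 (I = 1/(-2225 + 180) = 1/(-2045) = -1/2045 ≈ -0.00048900)
1529458 - D(1028, I) = 1529458 - (-1)*(-1)/2045 = 1529458 - 1*1/2045 = 1529458 - 1/2045 = 3127741609/2045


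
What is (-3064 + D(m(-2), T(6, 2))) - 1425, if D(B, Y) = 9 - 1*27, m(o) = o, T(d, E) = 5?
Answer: -4507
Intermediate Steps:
D(B, Y) = -18 (D(B, Y) = 9 - 27 = -18)
(-3064 + D(m(-2), T(6, 2))) - 1425 = (-3064 - 18) - 1425 = -3082 - 1425 = -4507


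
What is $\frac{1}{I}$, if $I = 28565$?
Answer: $\frac{1}{28565} \approx 3.5008 \cdot 10^{-5}$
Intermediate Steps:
$\frac{1}{I} = \frac{1}{28565}$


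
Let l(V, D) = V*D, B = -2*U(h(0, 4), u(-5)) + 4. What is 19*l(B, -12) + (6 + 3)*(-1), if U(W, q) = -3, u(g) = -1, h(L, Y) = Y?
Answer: -2289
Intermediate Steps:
B = 10 (B = -2*(-3) + 4 = 6 + 4 = 10)
l(V, D) = D*V
19*l(B, -12) + (6 + 3)*(-1) = 19*(-12*10) + (6 + 3)*(-1) = 19*(-120) + 9*(-1) = -2280 - 9 = -2289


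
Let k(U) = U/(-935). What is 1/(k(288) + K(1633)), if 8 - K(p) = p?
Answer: -935/1519663 ≈ -0.00061527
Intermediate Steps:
K(p) = 8 - p
k(U) = -U/935 (k(U) = U*(-1/935) = -U/935)
1/(k(288) + K(1633)) = 1/(-1/935*288 + (8 - 1*1633)) = 1/(-288/935 + (8 - 1633)) = 1/(-288/935 - 1625) = 1/(-1519663/935) = -935/1519663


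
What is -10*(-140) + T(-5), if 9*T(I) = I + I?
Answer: 12590/9 ≈ 1398.9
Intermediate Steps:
T(I) = 2*I/9 (T(I) = (I + I)/9 = (2*I)/9 = 2*I/9)
-10*(-140) + T(-5) = -10*(-140) + (2/9)*(-5) = 1400 - 10/9 = 12590/9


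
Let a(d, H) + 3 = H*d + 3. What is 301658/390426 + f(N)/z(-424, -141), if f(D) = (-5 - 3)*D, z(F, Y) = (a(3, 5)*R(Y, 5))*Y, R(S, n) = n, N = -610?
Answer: 42825149/137625165 ≈ 0.31117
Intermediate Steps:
a(d, H) = H*d (a(d, H) = -3 + (H*d + 3) = -3 + (3 + H*d) = H*d)
z(F, Y) = 75*Y (z(F, Y) = ((5*3)*5)*Y = (15*5)*Y = 75*Y)
f(D) = -8*D
301658/390426 + f(N)/z(-424, -141) = 301658/390426 + (-8*(-610))/((75*(-141))) = 301658*(1/390426) + 4880/(-10575) = 150829/195213 + 4880*(-1/10575) = 150829/195213 - 976/2115 = 42825149/137625165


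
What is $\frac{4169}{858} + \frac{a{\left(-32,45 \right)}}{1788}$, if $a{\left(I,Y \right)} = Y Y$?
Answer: $\frac{139267}{23244} \approx 5.9915$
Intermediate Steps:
$a{\left(I,Y \right)} = Y^{2}$
$\frac{4169}{858} + \frac{a{\left(-32,45 \right)}}{1788} = \frac{4169}{858} + \frac{45^{2}}{1788} = 4169 \cdot \frac{1}{858} + 2025 \cdot \frac{1}{1788} = \frac{379}{78} + \frac{675}{596} = \frac{139267}{23244}$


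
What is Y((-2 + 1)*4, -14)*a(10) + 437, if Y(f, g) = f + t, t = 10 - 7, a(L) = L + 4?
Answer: 423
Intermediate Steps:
a(L) = 4 + L
t = 3
Y(f, g) = 3 + f (Y(f, g) = f + 3 = 3 + f)
Y((-2 + 1)*4, -14)*a(10) + 437 = (3 + (-2 + 1)*4)*(4 + 10) + 437 = (3 - 1*4)*14 + 437 = (3 - 4)*14 + 437 = -1*14 + 437 = -14 + 437 = 423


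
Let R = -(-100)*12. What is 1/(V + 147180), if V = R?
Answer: 1/148380 ≈ 6.7395e-6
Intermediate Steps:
R = 1200 (R = -25*(-48) = 1200)
V = 1200
1/(V + 147180) = 1/(1200 + 147180) = 1/148380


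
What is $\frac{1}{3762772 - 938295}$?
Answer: $\frac{1}{2824477} \approx 3.5405 \cdot 10^{-7}$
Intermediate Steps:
$\frac{1}{3762772 - 938295} = \frac{1}{2824477}$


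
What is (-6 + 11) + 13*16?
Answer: 213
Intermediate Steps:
(-6 + 11) + 13*16 = 5 + 208 = 213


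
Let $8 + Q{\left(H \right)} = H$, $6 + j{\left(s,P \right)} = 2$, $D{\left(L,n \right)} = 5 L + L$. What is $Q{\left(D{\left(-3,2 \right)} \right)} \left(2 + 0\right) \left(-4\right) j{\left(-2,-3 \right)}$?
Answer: $-832$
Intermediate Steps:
$D{\left(L,n \right)} = 6 L$
$j{\left(s,P \right)} = -4$ ($j{\left(s,P \right)} = -6 + 2 = -4$)
$Q{\left(H \right)} = -8 + H$
$Q{\left(D{\left(-3,2 \right)} \right)} \left(2 + 0\right) \left(-4\right) j{\left(-2,-3 \right)} = \left(-8 + 6 \left(-3\right)\right) \left(2 + 0\right) \left(-4\right) \left(-4\right) = \left(-8 - 18\right) 2 \left(-4\right) \left(-4\right) = \left(-26\right) \left(-8\right) \left(-4\right) = 208 \left(-4\right) = -832$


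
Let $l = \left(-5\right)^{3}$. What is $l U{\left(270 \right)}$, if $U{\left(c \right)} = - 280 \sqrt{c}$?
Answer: $105000 \sqrt{30} \approx 5.7511 \cdot 10^{5}$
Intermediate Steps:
$l = -125$
$l U{\left(270 \right)} = - 125 \left(- 280 \sqrt{270}\right) = - 125 \left(- 280 \cdot 3 \sqrt{30}\right) = - 125 \left(- 840 \sqrt{30}\right) = 105000 \sqrt{30}$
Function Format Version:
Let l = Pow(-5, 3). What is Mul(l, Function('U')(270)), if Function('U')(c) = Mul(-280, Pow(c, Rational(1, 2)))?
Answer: Mul(105000, Pow(30, Rational(1, 2))) ≈ 5.7511e+5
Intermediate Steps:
l = -125
Mul(l, Function('U')(270)) = Mul(-125, Mul(-280, Pow(270, Rational(1, 2)))) = Mul(-125, Mul(-280, Mul(3, Pow(30, Rational(1, 2))))) = Mul(-125, Mul(-840, Pow(30, Rational(1, 2)))) = Mul(105000, Pow(30, Rational(1, 2)))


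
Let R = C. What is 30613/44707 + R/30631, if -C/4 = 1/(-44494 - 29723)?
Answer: 5353368152083/7818019447953 ≈ 0.68475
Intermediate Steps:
C = 4/74217 (C = -4/(-44494 - 29723) = -4/(-74217) = -4*(-1/74217) = 4/74217 ≈ 5.3896e-5)
R = 4/74217 ≈ 5.3896e-5
30613/44707 + R/30631 = 30613/44707 + (4/74217)/30631 = 30613*(1/44707) + (4/74217)*(1/30631) = 30613/44707 + 4/2273340927 = 5353368152083/7818019447953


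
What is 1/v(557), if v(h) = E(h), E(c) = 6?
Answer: ⅙ ≈ 0.16667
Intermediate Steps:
v(h) = 6
1/v(557) = 1/6 = ⅙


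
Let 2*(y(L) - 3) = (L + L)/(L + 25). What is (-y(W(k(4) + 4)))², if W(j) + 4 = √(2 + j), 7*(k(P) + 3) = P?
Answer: 18401426/2343961 + 1071625*√7/4687922 ≈ 8.4554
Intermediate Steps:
k(P) = -3 + P/7
W(j) = -4 + √(2 + j)
y(L) = 3 + L/(25 + L) (y(L) = 3 + ((L + L)/(L + 25))/2 = 3 + ((2*L)/(25 + L))/2 = 3 + (2*L/(25 + L))/2 = 3 + L/(25 + L))
(-y(W(k(4) + 4)))² = (-(75 + 4*(-4 + √(2 + ((-3 + (⅐)*4) + 4))))/(25 + (-4 + √(2 + ((-3 + (⅐)*4) + 4)))))² = (-(75 + 4*(-4 + √(2 + ((-3 + 4/7) + 4))))/(25 + (-4 + √(2 + ((-3 + 4/7) + 4)))))² = (-(75 + 4*(-4 + √(2 + (-17/7 + 4))))/(25 + (-4 + √(2 + (-17/7 + 4)))))² = (-(75 + 4*(-4 + √(2 + 11/7)))/(25 + (-4 + √(2 + 11/7))))² = (-(75 + 4*(-4 + √(25/7)))/(25 + (-4 + √(25/7))))² = (-(75 + 4*(-4 + 5*√7/7))/(25 + (-4 + 5*√7/7)))² = (-(75 + (-16 + 20*√7/7))/(21 + 5*√7/7))² = (-(59 + 20*√7/7)/(21 + 5*√7/7))² = (59 + 20*√7/7)²/(21 + 5*√7/7)²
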